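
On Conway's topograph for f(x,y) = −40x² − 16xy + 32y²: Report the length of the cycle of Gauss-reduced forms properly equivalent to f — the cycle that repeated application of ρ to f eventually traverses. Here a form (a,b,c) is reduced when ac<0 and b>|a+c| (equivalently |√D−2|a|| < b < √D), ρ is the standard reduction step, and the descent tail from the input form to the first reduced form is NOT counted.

D = 5376, ⌊√D⌋ = 73
descent: ρ → (32,16,-40)  [lands on river]
river: ρ → (-40,64,8)
river: ρ → (8,64,-40)
river: ρ → (-40,16,32)
river: ρ → (32,48,-24)
river: ρ → (-24,48,32)
ρ-cycle length = 6 (tail of 1 descent step not counted)

6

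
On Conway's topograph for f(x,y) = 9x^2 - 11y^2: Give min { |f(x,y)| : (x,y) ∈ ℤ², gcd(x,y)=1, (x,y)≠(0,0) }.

descent: ρ → (-11,0,9)
descent: ρ → (9,18,-2)  [lands on river]
river: ρ → (-2,18,9)
closes: descent 2, river 2
min |a| on river = 2

2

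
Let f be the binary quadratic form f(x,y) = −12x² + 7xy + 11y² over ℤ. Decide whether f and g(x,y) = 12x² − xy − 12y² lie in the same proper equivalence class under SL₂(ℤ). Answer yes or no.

D₁ = 577, D₂ = 577
river cycle of f (length 10): (11, 15, -8), (-8, 17, 9), (9, 19, -6), (-6, 17, 12), (12, 7, -11), (-11, 15, 8), (8, 17, -9), (-9, 19, 6), (6, 17, -12), (-12, 7, 11)
river cycle of g (length 6): (-12, 1, 12), (12, 23, -1), (-1, 23, 12), (12, 1, -12), (-12, 23, 1), (1, 23, -12)
cycles differ ⇒ inequivalent

no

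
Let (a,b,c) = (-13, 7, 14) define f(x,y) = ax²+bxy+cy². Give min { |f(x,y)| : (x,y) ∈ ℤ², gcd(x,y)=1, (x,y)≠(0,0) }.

river: ρ → (14,21,-6)
river: ρ → (-6,27,2)
river: ρ → (2,25,-19)
river: ρ → (-19,13,8)
river: ρ → (8,19,-13)
river: ρ → (-13,7,14)
closes: descent 0, river 6
min |a| on river = 2

2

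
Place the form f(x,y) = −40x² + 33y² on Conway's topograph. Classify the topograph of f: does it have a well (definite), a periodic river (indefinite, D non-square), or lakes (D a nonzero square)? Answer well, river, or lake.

D = b²−4ac = 0² − 4·(-40)·33 = 5280
D > 0 non-square ⇒ indefinite ⇒ periodic river

river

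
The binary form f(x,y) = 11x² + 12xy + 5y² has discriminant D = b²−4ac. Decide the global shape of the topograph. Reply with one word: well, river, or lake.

D = b²−4ac = 12² − 4·11·5 = -76
D < 0 ⇒ definite ⇒ every region one sign ⇒ single well

well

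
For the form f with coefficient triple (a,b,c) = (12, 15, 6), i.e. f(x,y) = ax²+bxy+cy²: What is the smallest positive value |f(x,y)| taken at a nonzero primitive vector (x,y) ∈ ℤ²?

translate: b→-9 (≡15 mod 24), so (12,15,6)→(12,-9,3)
flip: (12,-9,3)→(3,9,12)
translate: b→3 (≡9 mod 6), so (3,9,12)→(3,3,6)
reduced (well bottom): (3,3,6) with a≤c, −a<b≤a
well minimum = a = 3

3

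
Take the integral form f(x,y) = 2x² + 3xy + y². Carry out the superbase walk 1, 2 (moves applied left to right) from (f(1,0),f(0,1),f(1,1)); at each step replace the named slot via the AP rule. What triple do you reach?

start (2,1,6) = (f(1,0),f(0,1),f(1,1))
replace slot 1: 2·(1+6) − 2 = 12 → (12,1,6)
replace slot 2: 2·(12+6) − 1 = 35 → (12,35,6)

12,35,6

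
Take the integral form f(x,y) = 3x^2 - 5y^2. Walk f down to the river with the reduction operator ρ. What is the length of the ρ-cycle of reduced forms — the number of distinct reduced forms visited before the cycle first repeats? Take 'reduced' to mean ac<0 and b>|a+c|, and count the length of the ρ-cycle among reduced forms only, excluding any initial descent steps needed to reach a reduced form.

D = 60, ⌊√D⌋ = 7
descent: ρ → (-5,0,3)
descent: ρ → (3,6,-2)  [lands on river]
river: ρ → (-2,6,3)
ρ-cycle length = 2 (tail of 2 descent steps not counted)

2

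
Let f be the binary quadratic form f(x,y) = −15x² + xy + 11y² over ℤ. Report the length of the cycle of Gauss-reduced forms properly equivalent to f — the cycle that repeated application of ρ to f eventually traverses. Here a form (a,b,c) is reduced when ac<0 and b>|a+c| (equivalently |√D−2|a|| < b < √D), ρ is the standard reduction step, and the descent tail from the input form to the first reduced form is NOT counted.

D = 661, ⌊√D⌋ = 25
descent: ρ → (11,21,-5)  [lands on river]
river: ρ → (-5,19,15)
river: ρ → (15,11,-9)
river: ρ → (-9,25,1)
river: ρ → (1,25,-9)
river: ρ → (-9,11,15)
river: ρ → (15,19,-5)
river: ρ → (-5,21,11)
river: ρ → (11,23,-3)
river: ρ → (-3,25,3)
river: ρ → (3,23,-11)
river: ρ → (-11,21,5)
river: ρ → (5,19,-15)
river: ρ → (-15,11,9)
river: ρ → (9,25,-1)
river: ρ → (-1,25,9)
river: ρ → (9,11,-15)
river: ρ → (-15,19,5)
river: ρ → (5,21,-11)
river: ρ → (-11,23,3)
river: ρ → (3,25,-3)
river: ρ → (-3,23,11)
ρ-cycle length = 22 (tail of 1 descent step not counted)

22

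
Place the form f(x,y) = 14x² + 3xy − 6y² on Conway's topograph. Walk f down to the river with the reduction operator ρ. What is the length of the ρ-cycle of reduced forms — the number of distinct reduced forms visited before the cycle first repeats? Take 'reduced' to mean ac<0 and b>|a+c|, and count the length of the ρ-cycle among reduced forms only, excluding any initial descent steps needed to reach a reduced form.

D = 345, ⌊√D⌋ = 18
descent: ρ → (-6,9,11)  [lands on river]
river: ρ → (11,13,-4)
river: ρ → (-4,11,14)
river: ρ → (14,17,-1)
river: ρ → (-1,17,14)
river: ρ → (14,11,-4)
river: ρ → (-4,13,11)
river: ρ → (11,9,-6)
river: ρ → (-6,15,5)
river: ρ → (5,15,-6)
ρ-cycle length = 10 (tail of 1 descent step not counted)

10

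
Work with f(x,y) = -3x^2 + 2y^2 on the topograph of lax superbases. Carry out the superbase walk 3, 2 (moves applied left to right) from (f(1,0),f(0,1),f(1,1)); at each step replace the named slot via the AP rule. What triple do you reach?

start (-3,2,-1) = (f(1,0),f(0,1),f(1,1))
replace slot 3: 2·((-3)+2) − (-1) = -1 → (-3,2,-1)
replace slot 2: 2·((-3)+(-1)) − 2 = -10 → (-3,-10,-1)

-3,-10,-1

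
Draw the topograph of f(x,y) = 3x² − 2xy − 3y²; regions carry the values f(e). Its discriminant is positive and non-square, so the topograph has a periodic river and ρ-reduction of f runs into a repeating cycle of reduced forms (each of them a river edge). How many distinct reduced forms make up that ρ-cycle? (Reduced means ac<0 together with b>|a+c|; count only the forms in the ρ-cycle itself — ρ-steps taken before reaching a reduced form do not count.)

D = 40, ⌊√D⌋ = 6
descent: ρ → (-3,2,3)  [lands on river]
river: ρ → (3,4,-2)
river: ρ → (-2,4,3)
river: ρ → (3,2,-3)
river: ρ → (-3,4,2)
river: ρ → (2,4,-3)
ρ-cycle length = 6 (tail of 1 descent step not counted)

6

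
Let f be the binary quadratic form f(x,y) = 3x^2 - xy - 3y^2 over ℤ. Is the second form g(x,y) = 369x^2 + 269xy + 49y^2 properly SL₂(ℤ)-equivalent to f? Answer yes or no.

D₁ = 37, D₂ = 37
river cycle of f (length 6): (-3, 1, 3), (3, 5, -1), (-1, 5, 3), (3, 1, -3), (-3, 5, 1), (1, 5, -3)
river cycle of g (length 6): (3, 5, -1), (-1, 5, 3), (3, 1, -3), (-3, 5, 1), (1, 5, -3), (-3, 1, 3)
cycles coincide ⇒ equivalent

yes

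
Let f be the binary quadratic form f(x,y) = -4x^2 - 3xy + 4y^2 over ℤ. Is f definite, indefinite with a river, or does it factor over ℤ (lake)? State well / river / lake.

D = b²−4ac = (-3)² − 4·(-4)·4 = 73
D > 0 non-square ⇒ indefinite ⇒ periodic river

river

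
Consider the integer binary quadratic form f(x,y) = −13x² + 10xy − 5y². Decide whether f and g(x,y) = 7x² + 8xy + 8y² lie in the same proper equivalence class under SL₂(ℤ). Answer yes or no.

D₁ = -160, D₂ = -160
f is negative-definite; reduce −f:
−f: flip: (13,-10,5)→(5,10,13)
−f: translate: b→0 (≡10 mod 10), so (5,10,13)→(5,0,8)
−f: reduced (well bottom): (5,0,8) with a≤c, −a<b≤a
flip sign back: reduced form of f is (-5,0,-8)
g: translate: b→-6 (≡8 mod 14), so (7,8,8)→(7,-6,7)
g: flip: (7,-6,7)→(7,6,7)
g: reduced (well bottom): (7,6,7) with a≤c, −a<b≤a
reduced forms (-5, 0, -8) vs (7, 6, 7) ⇒ inequivalent

no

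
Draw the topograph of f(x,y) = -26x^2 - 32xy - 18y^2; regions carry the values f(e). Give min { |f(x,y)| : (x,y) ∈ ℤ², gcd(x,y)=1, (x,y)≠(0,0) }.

translate: b→-20 (≡32 mod 52), so (26,32,18)→(26,-20,12)
flip: (26,-20,12)→(12,20,26)
translate: b→-4 (≡20 mod 24), so (12,20,26)→(12,-4,18)
reduced (well bottom): (12,-4,18) with a≤c, −a<b≤a
well minimum |f| = |-12| = 12 (negative-definite)

12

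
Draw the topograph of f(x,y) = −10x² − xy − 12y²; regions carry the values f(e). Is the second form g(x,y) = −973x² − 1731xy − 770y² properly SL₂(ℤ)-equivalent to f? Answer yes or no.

D₁ = -479, D₂ = -479
f is negative-definite; reduce −f:
−f: reduced (well bottom): (10,1,12) with a≤c, −a<b≤a
flip sign back: reduced form of f is (-10,-1,-12)
g is negative-definite; reduce −g:
−g: translate: b→-215 (≡1731 mod 1946), so (973,1731,770)→(973,-215,12)
−g: flip: (973,-215,12)→(12,215,973)
−g: translate: b→-1 (≡215 mod 24), so (12,215,973)→(12,-1,10)
−g: flip: (12,-1,10)→(10,1,12)
−g: reduced (well bottom): (10,1,12) with a≤c, −a<b≤a
flip sign back: reduced form of g is (-10,-1,-12)
reduced forms (-10, -1, -12) vs (-10, -1, -12) ⇒ equivalent

yes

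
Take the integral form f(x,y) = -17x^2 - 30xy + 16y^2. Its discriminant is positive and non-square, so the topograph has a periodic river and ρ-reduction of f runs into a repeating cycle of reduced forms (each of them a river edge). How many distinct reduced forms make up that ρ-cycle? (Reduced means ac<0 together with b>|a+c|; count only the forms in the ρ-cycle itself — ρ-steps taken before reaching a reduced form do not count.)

D = 1988, ⌊√D⌋ = 44
descent: ρ → (16,30,-17)  [lands on river]
river: ρ → (-17,38,8)
river: ρ → (8,42,-7)
river: ρ → (-7,42,8)
river: ρ → (8,38,-17)
river: ρ → (-17,30,16)
river: ρ → (16,34,-13)
river: ρ → (-13,44,1)
river: ρ → (1,44,-13)
river: ρ → (-13,34,16)
ρ-cycle length = 10 (tail of 1 descent step not counted)

10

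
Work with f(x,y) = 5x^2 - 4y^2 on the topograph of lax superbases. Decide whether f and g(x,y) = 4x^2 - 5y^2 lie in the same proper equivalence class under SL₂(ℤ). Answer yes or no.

D₁ = 80, D₂ = 80
river cycle of f (length 2): (-4, 8, 1), (1, 8, -4)
river cycle of g (length 2): (4, 8, -1), (-1, 8, 4)
cycles differ ⇒ inequivalent

no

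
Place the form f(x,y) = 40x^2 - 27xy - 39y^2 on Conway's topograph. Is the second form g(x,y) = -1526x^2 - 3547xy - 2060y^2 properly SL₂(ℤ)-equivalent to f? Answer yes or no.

D₁ = 6969, D₂ = 6969
river cycle of f (length 58): (-39, 27, 40), (40, 53, -26), (-26, 51, 42), (42, 33, -35), (-35, 37, 40), (40, 43, -32), (-32, 21, 51), (51, 81, -2), (-2, 83, 10), (10, 77, -26), … (48 more)
river cycle of g (length 58): (-39, 27, 40), (40, 53, -26), (-26, 51, 42), (42, 33, -35), (-35, 37, 40), (40, 43, -32), (-32, 21, 51), (51, 81, -2), (-2, 83, 10), (10, 77, -26), … (48 more)
cycles coincide ⇒ equivalent

yes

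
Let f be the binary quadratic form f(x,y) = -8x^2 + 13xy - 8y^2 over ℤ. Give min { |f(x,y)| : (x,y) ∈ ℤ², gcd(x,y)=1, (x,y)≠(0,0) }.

translate: b→3 (≡-13 mod 16), so (8,-13,8)→(8,3,3)
flip: (8,3,3)→(3,-3,8)
translate: b→3 (≡-3 mod 6), so (3,-3,8)→(3,3,8)
reduced (well bottom): (3,3,8) with a≤c, −a<b≤a
well minimum |f| = |-3| = 3 (negative-definite)

3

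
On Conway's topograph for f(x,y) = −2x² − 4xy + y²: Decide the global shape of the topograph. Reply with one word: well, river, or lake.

D = b²−4ac = (-4)² − 4·(-2)·1 = 24
D > 0 non-square ⇒ indefinite ⇒ periodic river

river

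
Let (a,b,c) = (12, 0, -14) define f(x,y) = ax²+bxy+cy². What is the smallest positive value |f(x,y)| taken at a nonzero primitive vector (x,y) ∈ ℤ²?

descent: ρ → (-14,0,12)
descent: ρ → (12,24,-2)  [lands on river]
river: ρ → (-2,24,12)
closes: descent 2, river 2
min |a| on river = 2

2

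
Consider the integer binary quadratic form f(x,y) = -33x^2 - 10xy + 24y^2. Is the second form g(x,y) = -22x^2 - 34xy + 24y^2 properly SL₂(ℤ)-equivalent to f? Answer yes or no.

D₁ = 3268, D₂ = 3268
river cycle of f (length 6): (24, 10, -33), (-33, 56, 1), (1, 56, -33), (-33, 10, 24), (24, 38, -19), (-19, 38, 24)
river cycle of g (length 6): (24, 34, -22), (-22, 54, 4), (4, 50, -48), (-48, 46, 6), (6, 50, -32), (-32, 14, 24)
cycles differ ⇒ inequivalent

no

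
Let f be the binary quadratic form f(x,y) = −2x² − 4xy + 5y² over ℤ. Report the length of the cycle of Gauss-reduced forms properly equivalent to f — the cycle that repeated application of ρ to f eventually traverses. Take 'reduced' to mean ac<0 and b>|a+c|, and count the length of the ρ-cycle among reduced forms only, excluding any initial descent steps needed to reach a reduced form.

D = 56, ⌊√D⌋ = 7
descent: ρ → (5,4,-2)  [lands on river]
river: ρ → (-2,4,5)
river: ρ → (5,6,-1)
river: ρ → (-1,6,5)
ρ-cycle length = 4 (tail of 1 descent step not counted)

4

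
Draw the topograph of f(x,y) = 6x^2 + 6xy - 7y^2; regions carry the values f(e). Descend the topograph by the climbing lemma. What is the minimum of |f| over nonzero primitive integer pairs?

river: ρ → (-7,8,5)
river: ρ → (5,12,-3)
river: ρ → (-3,12,5)
river: ρ → (5,8,-7)
river: ρ → (-7,6,6)
river: ρ → (6,6,-7)
closes: descent 0, river 6
min |a| on river = 3

3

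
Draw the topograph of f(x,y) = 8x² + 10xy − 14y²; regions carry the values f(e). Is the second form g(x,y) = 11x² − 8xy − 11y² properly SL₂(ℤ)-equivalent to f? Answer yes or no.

D₁ = 548, D₂ = 548
river cycle of f (length 14): (-14, 18, 4), (4, 22, -4), (-4, 18, 14), (14, 10, -8), (-8, 22, 2), (2, 22, -8), (-8, 10, 14), (14, 18, -4), (-4, 22, 4), (4, 18, -14), … (4 more)
river cycle of g (length 18): (-11, 8, 11), (11, 14, -8), (-8, 18, 7), (7, 10, -16), (-16, 22, 1), (1, 22, -16), (-16, 10, 7), (7, 18, -8), (-8, 14, 11), (11, 8, -11), … (8 more)
cycles differ ⇒ inequivalent

no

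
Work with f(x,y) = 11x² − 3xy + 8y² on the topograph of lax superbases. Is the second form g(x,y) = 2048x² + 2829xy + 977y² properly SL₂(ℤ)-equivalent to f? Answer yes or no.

D₁ = -343, D₂ = -343
f: flip: (11,-3,8)→(8,3,11)
f: reduced (well bottom): (8,3,11) with a≤c, −a<b≤a
g: translate: b→-1267 (≡2829 mod 4096), so (2048,2829,977)→(2048,-1267,196)
g: flip: (2048,-1267,196)→(196,1267,2048)
g: translate: b→91 (≡1267 mod 392), so (196,1267,2048)→(196,91,11)
g: flip: (196,91,11)→(11,-91,196)
g: translate: b→-3 (≡-91 mod 22), so (11,-91,196)→(11,-3,8)
g: flip: (11,-3,8)→(8,3,11)
g: reduced (well bottom): (8,3,11) with a≤c, −a<b≤a
reduced forms (8, 3, 11) vs (8, 3, 11) ⇒ equivalent

yes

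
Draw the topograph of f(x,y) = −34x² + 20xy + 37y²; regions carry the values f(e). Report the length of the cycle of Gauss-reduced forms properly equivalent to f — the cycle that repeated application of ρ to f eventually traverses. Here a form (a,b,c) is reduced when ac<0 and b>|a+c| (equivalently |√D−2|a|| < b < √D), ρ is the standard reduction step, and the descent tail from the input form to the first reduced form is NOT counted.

D = 5432, ⌊√D⌋ = 73
river: ρ → (37,54,-17)
river: ρ → (-17,48,46)
river: ρ → (46,44,-19)
river: ρ → (-19,70,7)
river: ρ → (7,70,-19)
river: ρ → (-19,44,46)
river: ρ → (46,48,-17)
river: ρ → (-17,54,37)
river: ρ → (37,20,-34)
river: ρ → (-34,48,23)
river: ρ → (23,44,-38)
river: ρ → (-38,32,29)
river: ρ → (29,26,-41)
river: ρ → (-41,56,14)
river: ρ → (14,56,-41)
river: ρ → (-41,26,29)
river: ρ → (29,32,-38)
river: ρ → (-38,44,23)
river: ρ → (23,48,-34)
river: ρ → (-34,20,37)
ρ-cycle length = 20 (tail of 0 descent steps not counted)

20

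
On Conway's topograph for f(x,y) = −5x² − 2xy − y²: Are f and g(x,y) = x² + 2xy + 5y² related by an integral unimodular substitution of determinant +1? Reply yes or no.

D₁ = -16, D₂ = -16
f is negative-definite; reduce −f:
−f: flip: (5,2,1)→(1,-2,5)
−f: translate: b→0 (≡-2 mod 2), so (1,-2,5)→(1,0,4)
−f: reduced (well bottom): (1,0,4) with a≤c, −a<b≤a
flip sign back: reduced form of f is (-1,0,-4)
g: translate: b→0 (≡2 mod 2), so (1,2,5)→(1,0,4)
g: reduced (well bottom): (1,0,4) with a≤c, −a<b≤a
reduced forms (-1, 0, -4) vs (1, 0, 4) ⇒ inequivalent

no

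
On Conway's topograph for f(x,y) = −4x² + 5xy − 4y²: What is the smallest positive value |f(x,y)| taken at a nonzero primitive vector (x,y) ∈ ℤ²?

translate: b→3 (≡-5 mod 8), so (4,-5,4)→(4,3,3)
flip: (4,3,3)→(3,-3,4)
translate: b→3 (≡-3 mod 6), so (3,-3,4)→(3,3,4)
reduced (well bottom): (3,3,4) with a≤c, −a<b≤a
well minimum |f| = |-3| = 3 (negative-definite)

3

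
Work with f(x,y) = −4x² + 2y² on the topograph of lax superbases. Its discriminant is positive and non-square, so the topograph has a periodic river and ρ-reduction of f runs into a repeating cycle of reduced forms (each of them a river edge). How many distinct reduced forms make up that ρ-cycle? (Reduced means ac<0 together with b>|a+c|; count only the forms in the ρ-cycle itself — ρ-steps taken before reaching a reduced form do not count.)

D = 32, ⌊√D⌋ = 5
descent: ρ → (2,4,-2)  [lands on river]
river: ρ → (-2,4,2)
ρ-cycle length = 2 (tail of 1 descent step not counted)

2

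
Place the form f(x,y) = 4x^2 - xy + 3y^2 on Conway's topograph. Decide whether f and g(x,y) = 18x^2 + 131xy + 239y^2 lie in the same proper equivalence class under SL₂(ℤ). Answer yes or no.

D₁ = -47, D₂ = -47
f: flip: (4,-1,3)→(3,1,4)
f: reduced (well bottom): (3,1,4) with a≤c, −a<b≤a
g: translate: b→-13 (≡131 mod 36), so (18,131,239)→(18,-13,3)
g: flip: (18,-13,3)→(3,13,18)
g: translate: b→1 (≡13 mod 6), so (3,13,18)→(3,1,4)
g: reduced (well bottom): (3,1,4) with a≤c, −a<b≤a
reduced forms (3, 1, 4) vs (3, 1, 4) ⇒ equivalent

yes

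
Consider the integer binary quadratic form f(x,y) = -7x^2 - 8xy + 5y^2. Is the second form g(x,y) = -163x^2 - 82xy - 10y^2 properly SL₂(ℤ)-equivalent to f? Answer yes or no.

D₁ = 204, D₂ = 204
river cycle of f (length 6): (5, 8, -7), (-7, 6, 6), (6, 6, -7), (-7, 8, 5), (5, 12, -3), (-3, 12, 5)
river cycle of g (length 6): (5, 8, -7), (-7, 6, 6), (6, 6, -7), (-7, 8, 5), (5, 12, -3), (-3, 12, 5)
cycles coincide ⇒ equivalent

yes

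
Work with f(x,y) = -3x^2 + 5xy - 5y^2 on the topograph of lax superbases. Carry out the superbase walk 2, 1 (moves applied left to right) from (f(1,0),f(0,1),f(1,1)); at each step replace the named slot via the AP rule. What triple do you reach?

start (-3,-5,-3) = (f(1,0),f(0,1),f(1,1))
replace slot 2: 2·((-3)+(-3)) − (-5) = -7 → (-3,-7,-3)
replace slot 1: 2·((-7)+(-3)) − (-3) = -17 → (-17,-7,-3)

-17,-7,-3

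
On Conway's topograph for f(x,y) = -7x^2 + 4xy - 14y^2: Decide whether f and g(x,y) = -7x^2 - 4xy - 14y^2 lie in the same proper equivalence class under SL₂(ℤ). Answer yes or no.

D₁ = -376, D₂ = -376
f is negative-definite; reduce −f:
−f: reduced (well bottom): (7,-4,14) with a≤c, −a<b≤a
flip sign back: reduced form of f is (-7,4,-14)
g is negative-definite; reduce −g:
−g: reduced (well bottom): (7,4,14) with a≤c, −a<b≤a
flip sign back: reduced form of g is (-7,-4,-14)
reduced forms (-7, 4, -14) vs (-7, -4, -14) ⇒ inequivalent

no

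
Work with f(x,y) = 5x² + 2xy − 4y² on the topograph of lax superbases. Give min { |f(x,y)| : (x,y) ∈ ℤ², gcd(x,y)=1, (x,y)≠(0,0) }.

river: ρ → (-4,6,3)
river: ρ → (3,6,-4)
river: ρ → (-4,2,5)
river: ρ → (5,8,-1)
river: ρ → (-1,8,5)
river: ρ → (5,2,-4)
closes: descent 0, river 6
min |a| on river = 1

1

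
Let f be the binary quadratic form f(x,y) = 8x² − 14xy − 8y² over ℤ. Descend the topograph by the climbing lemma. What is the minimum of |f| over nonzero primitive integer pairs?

descent: ρ → (-8,14,8)  [lands on river]
river: ρ → (8,18,-4)
river: ρ → (-4,14,16)
river: ρ → (16,18,-2)
river: ρ → (-2,18,16)
river: ρ → (16,14,-4)
river: ρ → (-4,18,8)
river: ρ → (8,14,-8)
river: ρ → (-8,18,4)
river: ρ → (4,14,-16)
river: ρ → (-16,18,2)
river: ρ → (2,18,-16)
river: ρ → (-16,14,4)
river: ρ → (4,18,-8)
closes: descent 1, river 14
min |a| on river = 2

2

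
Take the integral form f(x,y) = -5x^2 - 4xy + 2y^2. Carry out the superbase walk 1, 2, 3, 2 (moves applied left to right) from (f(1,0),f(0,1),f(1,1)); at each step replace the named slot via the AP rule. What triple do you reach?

start (-5,2,-7) = (f(1,0),f(0,1),f(1,1))
replace slot 1: 2·(2+(-7)) − (-5) = -5 → (-5,2,-7)
replace slot 2: 2·((-5)+(-7)) − 2 = -26 → (-5,-26,-7)
replace slot 3: 2·((-5)+(-26)) − (-7) = -55 → (-5,-26,-55)
replace slot 2: 2·((-5)+(-55)) − (-26) = -94 → (-5,-94,-55)

-5,-94,-55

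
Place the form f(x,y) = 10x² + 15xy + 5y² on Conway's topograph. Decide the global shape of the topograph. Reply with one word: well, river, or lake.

D = b²−4ac = 15² − 4·10·5 = 25
D = 5² is a perfect square ⇒ form factors over ℤ ⇒ lakes

lake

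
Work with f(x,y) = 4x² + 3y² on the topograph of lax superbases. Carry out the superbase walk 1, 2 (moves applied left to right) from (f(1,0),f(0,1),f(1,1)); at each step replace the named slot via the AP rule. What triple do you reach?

start (4,3,7) = (f(1,0),f(0,1),f(1,1))
replace slot 1: 2·(3+7) − 4 = 16 → (16,3,7)
replace slot 2: 2·(16+7) − 3 = 43 → (16,43,7)

16,43,7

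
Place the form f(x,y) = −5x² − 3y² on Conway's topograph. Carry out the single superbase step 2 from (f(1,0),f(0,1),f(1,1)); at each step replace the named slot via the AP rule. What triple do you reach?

start (-5,-3,-8) = (f(1,0),f(0,1),f(1,1))
replace slot 2: 2·((-5)+(-8)) − (-3) = -23 → (-5,-23,-8)

-5,-23,-8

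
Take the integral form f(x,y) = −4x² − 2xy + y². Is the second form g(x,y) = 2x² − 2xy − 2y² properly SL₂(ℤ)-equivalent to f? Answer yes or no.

D₁ = 20, D₂ = 20
river cycle of f (length 2): (1, 4, -1), (-1, 4, 1)
river cycle of g (length 2): (-2, 2, 2), (2, 2, -2)
cycles differ ⇒ inequivalent

no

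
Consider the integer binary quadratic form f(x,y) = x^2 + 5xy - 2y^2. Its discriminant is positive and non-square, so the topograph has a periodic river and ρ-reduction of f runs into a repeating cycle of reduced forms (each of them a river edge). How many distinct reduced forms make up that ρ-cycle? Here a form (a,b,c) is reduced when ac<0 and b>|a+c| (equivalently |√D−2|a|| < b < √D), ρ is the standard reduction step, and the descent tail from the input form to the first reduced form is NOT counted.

D = 33, ⌊√D⌋ = 5
river: ρ → (-2,3,3)
river: ρ → (3,3,-2)
river: ρ → (-2,5,1)
river: ρ → (1,5,-2)
ρ-cycle length = 4 (tail of 0 descent steps not counted)

4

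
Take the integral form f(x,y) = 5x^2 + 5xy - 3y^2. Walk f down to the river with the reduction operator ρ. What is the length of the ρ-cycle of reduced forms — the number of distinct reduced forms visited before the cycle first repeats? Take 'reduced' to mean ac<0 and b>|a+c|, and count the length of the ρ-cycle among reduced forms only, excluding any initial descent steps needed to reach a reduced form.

D = 85, ⌊√D⌋ = 9
river: ρ → (-3,7,3)
river: ρ → (3,5,-5)
river: ρ → (-5,5,3)
river: ρ → (3,7,-3)
river: ρ → (-3,5,5)
river: ρ → (5,5,-3)
ρ-cycle length = 6 (tail of 0 descent steps not counted)

6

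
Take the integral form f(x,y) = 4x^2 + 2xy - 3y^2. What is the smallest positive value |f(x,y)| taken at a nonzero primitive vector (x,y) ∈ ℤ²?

river: ρ → (-3,4,3)
river: ρ → (3,2,-4)
river: ρ → (-4,6,1)
river: ρ → (1,6,-4)
river: ρ → (-4,2,3)
river: ρ → (3,4,-3)
river: ρ → (-3,2,4)
river: ρ → (4,6,-1)
river: ρ → (-1,6,4)
river: ρ → (4,2,-3)
closes: descent 0, river 10
min |a| on river = 1

1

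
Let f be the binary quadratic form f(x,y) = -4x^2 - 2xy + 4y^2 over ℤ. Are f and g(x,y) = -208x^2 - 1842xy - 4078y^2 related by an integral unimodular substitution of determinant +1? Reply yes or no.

D₁ = 68, D₂ = 68
river cycle of f (length 6): (4, 2, -4), (-4, 6, 2), (2, 6, -4), (-4, 2, 4), (4, 6, -2), (-2, 6, 4)
river cycle of g (length 6): (-4, 6, 2), (2, 6, -4), (-4, 2, 4), (4, 6, -2), (-2, 6, 4), (4, 2, -4)
cycles coincide ⇒ equivalent

yes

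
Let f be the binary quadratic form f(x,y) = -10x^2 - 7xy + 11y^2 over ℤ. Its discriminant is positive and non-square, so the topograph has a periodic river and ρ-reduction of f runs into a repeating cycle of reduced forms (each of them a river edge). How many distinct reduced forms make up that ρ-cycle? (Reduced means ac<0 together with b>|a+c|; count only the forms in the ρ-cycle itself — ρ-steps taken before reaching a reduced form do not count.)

D = 489, ⌊√D⌋ = 22
descent: ρ → (11,7,-10)  [lands on river]
river: ρ → (-10,13,8)
river: ρ → (8,19,-4)
river: ρ → (-4,21,3)
river: ρ → (3,21,-4)
river: ρ → (-4,19,8)
river: ρ → (8,13,-10)
river: ρ → (-10,7,11)
river: ρ → (11,15,-6)
river: ρ → (-6,21,2)
river: ρ → (2,19,-16)
river: ρ → (-16,13,5)
river: ρ → (5,17,-10)
river: ρ → (-10,3,12)
river: ρ → (12,21,-1)
river: ρ → (-1,21,12)
river: ρ → (12,3,-10)
river: ρ → (-10,17,5)
river: ρ → (5,13,-16)
river: ρ → (-16,19,2)
river: ρ → (2,21,-6)
river: ρ → (-6,15,11)
ρ-cycle length = 22 (tail of 1 descent step not counted)

22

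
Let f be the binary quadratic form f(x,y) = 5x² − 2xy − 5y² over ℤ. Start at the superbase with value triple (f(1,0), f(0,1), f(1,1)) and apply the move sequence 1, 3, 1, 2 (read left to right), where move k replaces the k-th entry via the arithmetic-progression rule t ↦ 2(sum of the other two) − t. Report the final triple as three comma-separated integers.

start (5,-5,-2) = (f(1,0),f(0,1),f(1,1))
replace slot 1: 2·((-5)+(-2)) − 5 = -19 → (-19,-5,-2)
replace slot 3: 2·((-19)+(-5)) − (-2) = -46 → (-19,-5,-46)
replace slot 1: 2·((-5)+(-46)) − (-19) = -83 → (-83,-5,-46)
replace slot 2: 2·((-83)+(-46)) − (-5) = -253 → (-83,-253,-46)

-83,-253,-46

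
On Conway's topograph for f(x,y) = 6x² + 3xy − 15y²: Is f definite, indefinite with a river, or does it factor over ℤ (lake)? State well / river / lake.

D = b²−4ac = 3² − 4·6·(-15) = 369
D > 0 non-square ⇒ indefinite ⇒ periodic river

river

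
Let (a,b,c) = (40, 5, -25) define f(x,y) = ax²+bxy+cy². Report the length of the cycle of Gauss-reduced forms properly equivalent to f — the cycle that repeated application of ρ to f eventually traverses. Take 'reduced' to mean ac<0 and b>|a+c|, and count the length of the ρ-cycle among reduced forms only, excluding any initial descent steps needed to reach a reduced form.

D = 4025, ⌊√D⌋ = 63
descent: ρ → (-25,45,20)  [lands on river]
river: ρ → (20,35,-35)
river: ρ → (-35,35,20)
river: ρ → (20,45,-25)
river: ρ → (-25,55,10)
river: ρ → (10,45,-50)
river: ρ → (-50,55,5)
river: ρ → (5,55,-50)
river: ρ → (-50,45,10)
river: ρ → (10,55,-25)
ρ-cycle length = 10 (tail of 1 descent step not counted)

10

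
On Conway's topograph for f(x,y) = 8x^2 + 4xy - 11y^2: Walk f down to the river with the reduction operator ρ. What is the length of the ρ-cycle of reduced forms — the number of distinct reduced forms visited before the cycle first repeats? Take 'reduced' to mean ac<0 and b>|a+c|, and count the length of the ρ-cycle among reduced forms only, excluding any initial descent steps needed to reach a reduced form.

D = 368, ⌊√D⌋ = 19
river: ρ → (-11,18,1)
river: ρ → (1,18,-11)
river: ρ → (-11,4,8)
river: ρ → (8,12,-7)
river: ρ → (-7,16,4)
river: ρ → (4,16,-7)
river: ρ → (-7,12,8)
river: ρ → (8,4,-11)
ρ-cycle length = 8 (tail of 0 descent steps not counted)

8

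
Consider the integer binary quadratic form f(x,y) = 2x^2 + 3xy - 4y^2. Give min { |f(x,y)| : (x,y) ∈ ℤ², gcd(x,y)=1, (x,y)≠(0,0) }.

river: ρ → (-4,5,1)
river: ρ → (1,5,-4)
river: ρ → (-4,3,2)
river: ρ → (2,5,-2)
river: ρ → (-2,3,4)
river: ρ → (4,5,-1)
river: ρ → (-1,5,4)
river: ρ → (4,3,-2)
river: ρ → (-2,5,2)
river: ρ → (2,3,-4)
closes: descent 0, river 10
min |a| on river = 1

1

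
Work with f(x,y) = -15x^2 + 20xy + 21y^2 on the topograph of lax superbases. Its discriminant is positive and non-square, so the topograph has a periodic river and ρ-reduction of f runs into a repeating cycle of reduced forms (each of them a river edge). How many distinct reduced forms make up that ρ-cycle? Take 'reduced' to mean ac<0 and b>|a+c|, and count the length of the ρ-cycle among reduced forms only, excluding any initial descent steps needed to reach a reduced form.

D = 1660, ⌊√D⌋ = 40
river: ρ → (21,22,-14)
river: ρ → (-14,34,9)
river: ρ → (9,38,-6)
river: ρ → (-6,34,21)
river: ρ → (21,8,-19)
river: ρ → (-19,30,10)
river: ρ → (10,30,-19)
river: ρ → (-19,8,21)
river: ρ → (21,34,-6)
river: ρ → (-6,38,9)
river: ρ → (9,34,-14)
river: ρ → (-14,22,21)
river: ρ → (21,20,-15)
river: ρ → (-15,40,1)
river: ρ → (1,40,-15)
river: ρ → (-15,20,21)
ρ-cycle length = 16 (tail of 0 descent steps not counted)

16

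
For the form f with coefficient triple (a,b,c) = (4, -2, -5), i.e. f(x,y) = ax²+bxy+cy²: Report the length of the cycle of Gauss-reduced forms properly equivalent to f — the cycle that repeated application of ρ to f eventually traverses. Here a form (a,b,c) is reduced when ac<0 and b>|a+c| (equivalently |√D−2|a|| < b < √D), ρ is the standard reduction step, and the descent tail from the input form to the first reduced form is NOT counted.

D = 84, ⌊√D⌋ = 9
descent: ρ → (-5,2,4)  [lands on river]
river: ρ → (4,6,-3)
river: ρ → (-3,6,4)
river: ρ → (4,2,-5)
river: ρ → (-5,8,1)
river: ρ → (1,8,-5)
ρ-cycle length = 6 (tail of 1 descent step not counted)

6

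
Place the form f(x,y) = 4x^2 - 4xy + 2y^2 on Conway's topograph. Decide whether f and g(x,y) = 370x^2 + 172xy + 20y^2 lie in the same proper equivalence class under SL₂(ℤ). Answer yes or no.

D₁ = -16, D₂ = -16
f: translate: b→4 (≡-4 mod 8), so (4,-4,2)→(4,4,2)
f: flip: (4,4,2)→(2,-4,4)
f: translate: b→0 (≡-4 mod 4), so (2,-4,4)→(2,0,2)
f: reduced (well bottom): (2,0,2) with a≤c, −a<b≤a
g: flip: (370,172,20)→(20,-172,370)
g: translate: b→-12 (≡-172 mod 40), so (20,-172,370)→(20,-12,2)
g: flip: (20,-12,2)→(2,12,20)
g: translate: b→0 (≡12 mod 4), so (2,12,20)→(2,0,2)
g: reduced (well bottom): (2,0,2) with a≤c, −a<b≤a
reduced forms (2, 0, 2) vs (2, 0, 2) ⇒ equivalent

yes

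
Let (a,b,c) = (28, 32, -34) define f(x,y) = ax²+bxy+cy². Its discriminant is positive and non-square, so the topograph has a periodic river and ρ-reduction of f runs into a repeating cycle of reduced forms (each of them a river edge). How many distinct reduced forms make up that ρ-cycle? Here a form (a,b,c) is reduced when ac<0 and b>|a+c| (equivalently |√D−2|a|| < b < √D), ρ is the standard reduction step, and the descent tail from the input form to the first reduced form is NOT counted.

D = 4832, ⌊√D⌋ = 69
river: ρ → (-34,36,26)
river: ρ → (26,68,-2)
river: ρ → (-2,68,26)
river: ρ → (26,36,-34)
river: ρ → (-34,32,28)
river: ρ → (28,24,-38)
river: ρ → (-38,52,14)
river: ρ → (14,60,-22)
river: ρ → (-22,28,46)
river: ρ → (46,64,-4)
river: ρ → (-4,64,46)
river: ρ → (46,28,-22)
river: ρ → (-22,60,14)
river: ρ → (14,52,-38)
river: ρ → (-38,24,28)
river: ρ → (28,32,-34)
ρ-cycle length = 16 (tail of 0 descent steps not counted)

16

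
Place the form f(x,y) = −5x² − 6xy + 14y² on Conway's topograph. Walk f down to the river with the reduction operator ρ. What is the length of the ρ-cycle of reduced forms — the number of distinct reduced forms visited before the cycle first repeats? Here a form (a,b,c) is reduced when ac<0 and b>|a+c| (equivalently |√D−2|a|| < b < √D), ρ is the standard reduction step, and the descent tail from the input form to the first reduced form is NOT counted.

D = 316, ⌊√D⌋ = 17
descent: ρ → (14,6,-5)
descent: ρ → (-5,14,6)  [lands on river]
river: ρ → (6,10,-9)
river: ρ → (-9,8,7)
river: ρ → (7,6,-10)
river: ρ → (-10,14,3)
river: ρ → (3,16,-5)
ρ-cycle length = 6 (tail of 2 descent steps not counted)

6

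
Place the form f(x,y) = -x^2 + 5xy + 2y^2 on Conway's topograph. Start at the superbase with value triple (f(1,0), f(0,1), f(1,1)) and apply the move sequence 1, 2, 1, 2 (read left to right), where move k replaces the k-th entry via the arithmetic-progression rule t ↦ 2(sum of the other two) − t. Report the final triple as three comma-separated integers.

start (-1,2,6) = (f(1,0),f(0,1),f(1,1))
replace slot 1: 2·(2+6) − (-1) = 17 → (17,2,6)
replace slot 2: 2·(17+6) − 2 = 44 → (17,44,6)
replace slot 1: 2·(44+6) − 17 = 83 → (83,44,6)
replace slot 2: 2·(83+6) − 44 = 134 → (83,134,6)

83,134,6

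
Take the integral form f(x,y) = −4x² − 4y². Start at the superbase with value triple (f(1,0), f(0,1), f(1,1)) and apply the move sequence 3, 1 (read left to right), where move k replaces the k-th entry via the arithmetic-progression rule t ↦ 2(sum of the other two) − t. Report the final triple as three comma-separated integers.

start (-4,-4,-8) = (f(1,0),f(0,1),f(1,1))
replace slot 3: 2·((-4)+(-4)) − (-8) = -8 → (-4,-4,-8)
replace slot 1: 2·((-4)+(-8)) − (-4) = -20 → (-20,-4,-8)

-20,-4,-8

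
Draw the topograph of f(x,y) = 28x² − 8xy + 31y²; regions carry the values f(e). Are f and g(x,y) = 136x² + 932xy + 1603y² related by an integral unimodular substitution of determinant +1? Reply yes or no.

D₁ = -3408, D₂ = -3408
f: reduced (well bottom): (28,-8,31) with a≤c, −a<b≤a
g: translate: b→116 (≡932 mod 272), so (136,932,1603)→(136,116,31)
g: flip: (136,116,31)→(31,-116,136)
g: translate: b→8 (≡-116 mod 62), so (31,-116,136)→(31,8,28)
g: flip: (31,8,28)→(28,-8,31)
g: reduced (well bottom): (28,-8,31) with a≤c, −a<b≤a
reduced forms (28, -8, 31) vs (28, -8, 31) ⇒ equivalent

yes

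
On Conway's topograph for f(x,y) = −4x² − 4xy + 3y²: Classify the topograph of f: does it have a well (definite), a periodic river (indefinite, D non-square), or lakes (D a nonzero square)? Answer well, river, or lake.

D = b²−4ac = (-4)² − 4·(-4)·3 = 64
D = 8² is a perfect square ⇒ form factors over ℤ ⇒ lakes

lake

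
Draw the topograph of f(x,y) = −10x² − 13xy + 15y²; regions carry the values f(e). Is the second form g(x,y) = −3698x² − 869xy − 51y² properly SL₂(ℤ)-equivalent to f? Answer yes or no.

D₁ = 769, D₂ = 769
river cycle of f (length 70): (15, 13, -10), (-10, 27, 1), (1, 27, -10), (-10, 13, 15), (15, 17, -8), (-8, 15, 17), (17, 19, -6), (-6, 17, 20), (20, 23, -3), (-3, 25, 12), … (60 more)
river cycle of g (length 70): (-8, 17, 15), (15, 13, -10), (-10, 27, 1), (1, 27, -10), (-10, 13, 15), (15, 17, -8), (-8, 15, 17), (17, 19, -6), (-6, 17, 20), (20, 23, -3), … (60 more)
cycles coincide ⇒ equivalent

yes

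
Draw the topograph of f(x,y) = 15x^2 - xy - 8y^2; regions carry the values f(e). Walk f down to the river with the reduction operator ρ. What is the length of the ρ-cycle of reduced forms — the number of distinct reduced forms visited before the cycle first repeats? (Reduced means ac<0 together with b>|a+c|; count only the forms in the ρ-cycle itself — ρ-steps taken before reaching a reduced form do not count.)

D = 481, ⌊√D⌋ = 21
descent: ρ → (-8,17,6)  [lands on river]
river: ρ → (6,19,-5)
river: ρ → (-5,21,2)
river: ρ → (2,19,-15)
river: ρ → (-15,11,6)
river: ρ → (6,13,-13)
river: ρ → (-13,13,6)
river: ρ → (6,11,-15)
river: ρ → (-15,19,2)
river: ρ → (2,21,-5)
river: ρ → (-5,19,6)
river: ρ → (6,17,-8)
river: ρ → (-8,15,8)
river: ρ → (8,17,-6)
river: ρ → (-6,19,5)
river: ρ → (5,21,-2)
river: ρ → (-2,19,15)
river: ρ → (15,11,-6)
river: ρ → (-6,13,13)
river: ρ → (13,13,-6)
river: ρ → (-6,11,15)
river: ρ → (15,19,-2)
river: ρ → (-2,21,5)
river: ρ → (5,19,-6)
river: ρ → (-6,17,8)
river: ρ → (8,15,-8)
ρ-cycle length = 26 (tail of 1 descent step not counted)

26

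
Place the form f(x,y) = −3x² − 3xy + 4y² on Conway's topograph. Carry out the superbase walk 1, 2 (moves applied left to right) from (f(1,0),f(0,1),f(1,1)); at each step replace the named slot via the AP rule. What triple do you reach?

start (-3,4,-2) = (f(1,0),f(0,1),f(1,1))
replace slot 1: 2·(4+(-2)) − (-3) = 7 → (7,4,-2)
replace slot 2: 2·(7+(-2)) − 4 = 6 → (7,6,-2)

7,6,-2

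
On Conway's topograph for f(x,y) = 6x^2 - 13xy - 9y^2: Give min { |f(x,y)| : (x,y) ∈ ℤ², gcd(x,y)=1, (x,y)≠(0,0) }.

descent: ρ → (-9,13,6)  [lands on river]
river: ρ → (6,11,-11)
river: ρ → (-11,11,6)
river: ρ → (6,13,-9)
river: ρ → (-9,5,10)
river: ρ → (10,15,-4)
river: ρ → (-4,17,6)
river: ρ → (6,19,-1)
river: ρ → (-1,19,6)
river: ρ → (6,17,-4)
river: ρ → (-4,15,10)
river: ρ → (10,5,-9)
closes: descent 1, river 12
min |a| on river = 1

1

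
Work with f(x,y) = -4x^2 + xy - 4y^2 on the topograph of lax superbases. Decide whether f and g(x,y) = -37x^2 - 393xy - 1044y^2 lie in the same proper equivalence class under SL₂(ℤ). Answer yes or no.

D₁ = -63, D₂ = -63
f is negative-definite; reduce −f:
−f: flip: (4,-1,4)→(4,1,4)
−f: reduced (well bottom): (4,1,4) with a≤c, −a<b≤a
flip sign back: reduced form of f is (-4,-1,-4)
g is negative-definite; reduce −g:
−g: translate: b→23 (≡393 mod 74), so (37,393,1044)→(37,23,4)
−g: flip: (37,23,4)→(4,-23,37)
−g: translate: b→1 (≡-23 mod 8), so (4,-23,37)→(4,1,4)
−g: reduced (well bottom): (4,1,4) with a≤c, −a<b≤a
flip sign back: reduced form of g is (-4,-1,-4)
reduced forms (-4, -1, -4) vs (-4, -1, -4) ⇒ equivalent

yes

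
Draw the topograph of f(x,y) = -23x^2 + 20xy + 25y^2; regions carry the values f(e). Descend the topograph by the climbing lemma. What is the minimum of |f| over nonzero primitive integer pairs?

river: ρ → (25,30,-18)
river: ρ → (-18,42,13)
river: ρ → (13,36,-27)
river: ρ → (-27,18,22)
river: ρ → (22,26,-23)
river: ρ → (-23,20,25)
closes: descent 0, river 6
min |a| on river = 13

13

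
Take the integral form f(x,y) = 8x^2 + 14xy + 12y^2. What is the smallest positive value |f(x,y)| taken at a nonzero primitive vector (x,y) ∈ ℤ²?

translate: b→-2 (≡14 mod 16), so (8,14,12)→(8,-2,6)
flip: (8,-2,6)→(6,2,8)
reduced (well bottom): (6,2,8) with a≤c, −a<b≤a
well minimum = a = 6

6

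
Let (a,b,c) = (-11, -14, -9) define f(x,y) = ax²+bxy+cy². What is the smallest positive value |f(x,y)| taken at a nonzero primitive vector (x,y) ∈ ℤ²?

translate: b→-8 (≡14 mod 22), so (11,14,9)→(11,-8,6)
flip: (11,-8,6)→(6,8,11)
translate: b→-4 (≡8 mod 12), so (6,8,11)→(6,-4,9)
reduced (well bottom): (6,-4,9) with a≤c, −a<b≤a
well minimum |f| = |-6| = 6 (negative-definite)

6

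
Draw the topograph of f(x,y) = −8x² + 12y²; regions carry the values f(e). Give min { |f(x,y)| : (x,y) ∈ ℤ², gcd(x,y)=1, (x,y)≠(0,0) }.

descent: ρ → (12,0,-8)
descent: ρ → (-8,16,4)  [lands on river]
river: ρ → (4,16,-8)
closes: descent 2, river 2
min |a| on river = 4

4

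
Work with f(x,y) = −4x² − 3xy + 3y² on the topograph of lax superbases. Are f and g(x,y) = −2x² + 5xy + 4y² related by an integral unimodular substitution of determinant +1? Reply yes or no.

D₁ = 57, D₂ = 57
river cycle of f (length 6): (3, 3, -4), (-4, 5, 2), (2, 7, -1), (-1, 7, 2), (2, 5, -4), (-4, 3, 3)
river cycle of g (length 6): (4, 3, -3), (-3, 3, 4), (4, 5, -2), (-2, 7, 1), (1, 7, -2), (-2, 5, 4)
cycles differ ⇒ inequivalent

no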